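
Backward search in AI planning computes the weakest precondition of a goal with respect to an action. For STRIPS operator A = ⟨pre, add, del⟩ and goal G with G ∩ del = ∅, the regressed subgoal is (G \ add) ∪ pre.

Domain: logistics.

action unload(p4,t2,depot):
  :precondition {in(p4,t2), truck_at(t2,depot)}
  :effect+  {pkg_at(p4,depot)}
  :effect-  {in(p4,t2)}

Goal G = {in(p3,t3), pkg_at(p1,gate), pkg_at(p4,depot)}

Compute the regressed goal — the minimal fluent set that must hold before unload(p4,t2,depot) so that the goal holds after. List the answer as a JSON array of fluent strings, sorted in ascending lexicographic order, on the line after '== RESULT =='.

Compute (G \ add) ∪ pre:
  G ∩ del = {}  (empty — regression defined)
  G \ add = {in(p3,t3), pkg_at(p1,gate), pkg_at(p4,depot)} \ {pkg_at(p4,depot)} = {in(p3,t3), pkg_at(p1,gate)}
  ∪ pre   = {in(p3,t3), pkg_at(p1,gate)} ∪ {in(p4,t2), truck_at(t2,depot)}
          = {in(p3,t3), in(p4,t2), pkg_at(p1,gate), truck_at(t2,depot)}

== RESULT ==
["in(p3,t3)", "in(p4,t2)", "pkg_at(p1,gate)", "truck_at(t2,depot)"]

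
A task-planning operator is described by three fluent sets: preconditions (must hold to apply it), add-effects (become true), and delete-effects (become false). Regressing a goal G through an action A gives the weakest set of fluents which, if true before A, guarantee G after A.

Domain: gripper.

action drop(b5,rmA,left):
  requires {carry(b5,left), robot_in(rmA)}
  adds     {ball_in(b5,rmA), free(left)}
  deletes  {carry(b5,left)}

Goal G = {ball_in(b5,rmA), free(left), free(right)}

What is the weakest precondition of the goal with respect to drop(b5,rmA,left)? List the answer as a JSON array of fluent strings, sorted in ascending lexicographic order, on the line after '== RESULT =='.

Compute (G \ add) ∪ pre:
  G ∩ del = {}  (empty — regression defined)
  G \ add = {ball_in(b5,rmA), free(left), free(right)} \ {ball_in(b5,rmA), free(left)} = {free(right)}
  ∪ pre   = {free(right)} ∪ {carry(b5,left), robot_in(rmA)}
          = {carry(b5,left), free(right), robot_in(rmA)}

== RESULT ==
["carry(b5,left)", "free(right)", "robot_in(rmA)"]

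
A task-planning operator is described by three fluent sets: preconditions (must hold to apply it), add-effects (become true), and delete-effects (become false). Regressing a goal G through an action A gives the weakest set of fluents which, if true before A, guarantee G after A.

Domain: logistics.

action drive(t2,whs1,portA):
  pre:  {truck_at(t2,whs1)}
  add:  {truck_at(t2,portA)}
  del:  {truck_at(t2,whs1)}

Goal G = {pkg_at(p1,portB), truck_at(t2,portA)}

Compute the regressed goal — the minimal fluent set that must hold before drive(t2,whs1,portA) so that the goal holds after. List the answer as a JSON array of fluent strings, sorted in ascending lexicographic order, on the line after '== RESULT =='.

Compute (G \ add) ∪ pre:
  G ∩ del = {}  (empty — regression defined)
  G \ add = {pkg_at(p1,portB), truck_at(t2,portA)} \ {truck_at(t2,portA)} = {pkg_at(p1,portB)}
  ∪ pre   = {pkg_at(p1,portB)} ∪ {truck_at(t2,whs1)}
          = {pkg_at(p1,portB), truck_at(t2,whs1)}

== RESULT ==
["pkg_at(p1,portB)", "truck_at(t2,whs1)"]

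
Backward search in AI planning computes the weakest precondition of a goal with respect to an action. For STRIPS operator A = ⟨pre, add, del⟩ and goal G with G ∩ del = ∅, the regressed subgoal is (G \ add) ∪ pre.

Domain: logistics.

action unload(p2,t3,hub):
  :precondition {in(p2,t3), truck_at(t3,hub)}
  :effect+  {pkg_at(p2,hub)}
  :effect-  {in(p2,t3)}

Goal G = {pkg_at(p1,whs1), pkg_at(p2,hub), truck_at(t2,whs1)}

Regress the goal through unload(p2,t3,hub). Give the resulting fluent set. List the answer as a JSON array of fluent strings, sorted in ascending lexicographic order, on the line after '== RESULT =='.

Regress:
  G ∩ del = {}  (empty — regression defined)
  G \ add = {pkg_at(p1,whs1), pkg_at(p2,hub), truck_at(t2,whs1)} \ {pkg_at(p2,hub)} = {pkg_at(p1,whs1), truck_at(t2,whs1)}
  ∪ pre   = {pkg_at(p1,whs1), truck_at(t2,whs1)} ∪ {in(p2,t3), truck_at(t3,hub)}
          = {in(p2,t3), pkg_at(p1,whs1), truck_at(t2,whs1), truck_at(t3,hub)}

== RESULT ==
["in(p2,t3)", "pkg_at(p1,whs1)", "truck_at(t2,whs1)", "truck_at(t3,hub)"]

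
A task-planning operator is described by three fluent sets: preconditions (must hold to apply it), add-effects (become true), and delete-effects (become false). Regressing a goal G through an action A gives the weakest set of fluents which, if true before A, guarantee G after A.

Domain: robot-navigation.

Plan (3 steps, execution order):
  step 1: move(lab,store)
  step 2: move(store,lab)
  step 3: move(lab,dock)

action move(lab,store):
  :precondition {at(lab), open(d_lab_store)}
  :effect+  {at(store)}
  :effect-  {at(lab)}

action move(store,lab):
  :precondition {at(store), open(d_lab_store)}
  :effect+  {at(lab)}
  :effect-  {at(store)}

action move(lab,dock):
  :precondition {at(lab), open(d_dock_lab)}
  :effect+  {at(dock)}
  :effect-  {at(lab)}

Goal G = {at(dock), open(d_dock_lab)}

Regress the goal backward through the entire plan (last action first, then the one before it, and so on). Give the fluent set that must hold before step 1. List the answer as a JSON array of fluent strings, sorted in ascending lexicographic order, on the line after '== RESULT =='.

Regress step by step:
  through step 3 (move(lab,dock)): drop {at(dock)}, keep {open(d_dock_lab)}, require {at(lab), open(d_dock_lab)}
    → {at(lab), open(d_dock_lab)}
  through step 2 (move(store,lab)): drop {at(lab)}, keep {open(d_dock_lab)}, require {at(store), open(d_lab_store)}
    → {at(store), open(d_dock_lab), open(d_lab_store)}
  through step 1 (move(lab,store)): drop {at(store)}, keep {open(d_dock_lab), open(d_lab_store)}, require {at(lab), open(d_lab_store)}
    → {at(lab), open(d_dock_lab), open(d_lab_store)}

== RESULT ==
["at(lab)", "open(d_dock_lab)", "open(d_lab_store)"]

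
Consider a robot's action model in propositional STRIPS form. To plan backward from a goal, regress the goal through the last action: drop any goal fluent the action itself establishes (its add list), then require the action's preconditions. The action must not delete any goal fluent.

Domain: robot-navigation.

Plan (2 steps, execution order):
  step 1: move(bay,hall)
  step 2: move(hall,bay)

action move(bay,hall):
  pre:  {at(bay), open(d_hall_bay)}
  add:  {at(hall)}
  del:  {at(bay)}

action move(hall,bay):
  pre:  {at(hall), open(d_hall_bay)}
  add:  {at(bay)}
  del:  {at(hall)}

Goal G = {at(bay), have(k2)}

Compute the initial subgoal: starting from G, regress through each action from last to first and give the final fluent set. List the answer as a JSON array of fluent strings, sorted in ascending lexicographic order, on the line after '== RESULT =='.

Work backward from the goal:
  through step 2 (move(hall,bay)): drop {at(bay)}, keep {have(k2)}, require {at(hall), open(d_hall_bay)}
    → {at(hall), have(k2), open(d_hall_bay)}
  through step 1 (move(bay,hall)): drop {at(hall)}, keep {have(k2), open(d_hall_bay)}, require {at(bay), open(d_hall_bay)}
    → {at(bay), have(k2), open(d_hall_bay)}

== RESULT ==
["at(bay)", "have(k2)", "open(d_hall_bay)"]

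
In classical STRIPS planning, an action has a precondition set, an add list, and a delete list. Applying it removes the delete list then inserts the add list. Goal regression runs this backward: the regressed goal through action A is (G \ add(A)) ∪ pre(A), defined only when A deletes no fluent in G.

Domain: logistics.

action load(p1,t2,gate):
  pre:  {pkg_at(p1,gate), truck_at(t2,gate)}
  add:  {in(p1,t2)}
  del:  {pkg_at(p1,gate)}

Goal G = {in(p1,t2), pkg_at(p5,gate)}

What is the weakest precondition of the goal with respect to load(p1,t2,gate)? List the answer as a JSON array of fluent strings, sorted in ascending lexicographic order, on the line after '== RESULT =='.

Compute (G \ add) ∪ pre:
  G ∩ del = {}  (empty — regression defined)
  G \ add = {in(p1,t2), pkg_at(p5,gate)} \ {in(p1,t2)} = {pkg_at(p5,gate)}
  ∪ pre   = {pkg_at(p5,gate)} ∪ {pkg_at(p1,gate), truck_at(t2,gate)}
          = {pkg_at(p1,gate), pkg_at(p5,gate), truck_at(t2,gate)}

== RESULT ==
["pkg_at(p1,gate)", "pkg_at(p5,gate)", "truck_at(t2,gate)"]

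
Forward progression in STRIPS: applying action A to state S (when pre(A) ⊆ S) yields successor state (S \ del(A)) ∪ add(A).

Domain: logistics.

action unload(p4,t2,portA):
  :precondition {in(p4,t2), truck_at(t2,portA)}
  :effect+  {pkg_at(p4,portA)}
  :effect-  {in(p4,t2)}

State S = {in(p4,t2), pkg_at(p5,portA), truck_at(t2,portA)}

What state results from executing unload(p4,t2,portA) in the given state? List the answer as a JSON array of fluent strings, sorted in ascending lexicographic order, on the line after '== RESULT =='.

Progress:
  pre ⊆ S: {in(p4,t2), truck_at(t2,portA)} ⊆ S  — applicable
  S \ del = {pkg_at(p5,portA), truck_at(t2,portA)}
  ∪ add   = {pkg_at(p4,portA), pkg_at(p5,portA), truck_at(t2,portA)}

== RESULT ==
["pkg_at(p4,portA)", "pkg_at(p5,portA)", "truck_at(t2,portA)"]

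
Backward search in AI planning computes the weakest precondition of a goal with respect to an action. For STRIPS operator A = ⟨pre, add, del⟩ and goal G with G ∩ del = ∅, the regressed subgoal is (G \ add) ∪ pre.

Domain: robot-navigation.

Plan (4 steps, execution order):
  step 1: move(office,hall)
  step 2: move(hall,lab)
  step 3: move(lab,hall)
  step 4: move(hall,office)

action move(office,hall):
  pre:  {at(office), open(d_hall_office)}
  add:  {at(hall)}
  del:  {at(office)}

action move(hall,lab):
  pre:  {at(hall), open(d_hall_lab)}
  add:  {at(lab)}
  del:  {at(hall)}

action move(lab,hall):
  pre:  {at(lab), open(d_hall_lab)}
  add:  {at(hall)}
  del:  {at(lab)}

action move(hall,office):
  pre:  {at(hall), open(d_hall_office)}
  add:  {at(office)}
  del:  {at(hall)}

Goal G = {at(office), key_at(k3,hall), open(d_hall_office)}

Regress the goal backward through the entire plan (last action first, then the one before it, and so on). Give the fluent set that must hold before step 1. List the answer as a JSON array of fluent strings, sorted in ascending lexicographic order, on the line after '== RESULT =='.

Regress step by step:
  through step 4 (move(hall,office)): drop {at(office)}, keep {key_at(k3,hall), open(d_hall_office)}, require {at(hall), open(d_hall_office)}
    → {at(hall), key_at(k3,hall), open(d_hall_office)}
  through step 3 (move(lab,hall)): drop {at(hall)}, keep {key_at(k3,hall), open(d_hall_office)}, require {at(lab), open(d_hall_lab)}
    → {at(lab), key_at(k3,hall), open(d_hall_lab), open(d_hall_office)}
  through step 2 (move(hall,lab)): drop {at(lab)}, keep {key_at(k3,hall), open(d_hall_lab), open(d_hall_office)}, require {at(hall), open(d_hall_lab)}
    → {at(hall), key_at(k3,hall), open(d_hall_lab), open(d_hall_office)}
  through step 1 (move(office,hall)): drop {at(hall)}, keep {key_at(k3,hall), open(d_hall_lab), open(d_hall_office)}, require {at(office), open(d_hall_office)}
    → {at(office), key_at(k3,hall), open(d_hall_lab), open(d_hall_office)}

== RESULT ==
["at(office)", "key_at(k3,hall)", "open(d_hall_lab)", "open(d_hall_office)"]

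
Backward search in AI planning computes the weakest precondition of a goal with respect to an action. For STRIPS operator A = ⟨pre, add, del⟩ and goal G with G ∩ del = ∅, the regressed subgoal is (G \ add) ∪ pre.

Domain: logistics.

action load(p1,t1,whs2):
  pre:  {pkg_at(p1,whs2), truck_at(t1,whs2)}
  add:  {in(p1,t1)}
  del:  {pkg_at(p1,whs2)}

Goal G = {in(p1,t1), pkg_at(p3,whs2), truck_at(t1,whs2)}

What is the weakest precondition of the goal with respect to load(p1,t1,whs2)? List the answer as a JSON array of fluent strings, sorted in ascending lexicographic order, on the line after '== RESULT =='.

Regress:
  G ∩ del = {}  (empty — regression defined)
  G \ add = {in(p1,t1), pkg_at(p3,whs2), truck_at(t1,whs2)} \ {in(p1,t1)} = {pkg_at(p3,whs2), truck_at(t1,whs2)}
  ∪ pre   = {pkg_at(p3,whs2), truck_at(t1,whs2)} ∪ {pkg_at(p1,whs2), truck_at(t1,whs2)}
          = {pkg_at(p1,whs2), pkg_at(p3,whs2), truck_at(t1,whs2)}

== RESULT ==
["pkg_at(p1,whs2)", "pkg_at(p3,whs2)", "truck_at(t1,whs2)"]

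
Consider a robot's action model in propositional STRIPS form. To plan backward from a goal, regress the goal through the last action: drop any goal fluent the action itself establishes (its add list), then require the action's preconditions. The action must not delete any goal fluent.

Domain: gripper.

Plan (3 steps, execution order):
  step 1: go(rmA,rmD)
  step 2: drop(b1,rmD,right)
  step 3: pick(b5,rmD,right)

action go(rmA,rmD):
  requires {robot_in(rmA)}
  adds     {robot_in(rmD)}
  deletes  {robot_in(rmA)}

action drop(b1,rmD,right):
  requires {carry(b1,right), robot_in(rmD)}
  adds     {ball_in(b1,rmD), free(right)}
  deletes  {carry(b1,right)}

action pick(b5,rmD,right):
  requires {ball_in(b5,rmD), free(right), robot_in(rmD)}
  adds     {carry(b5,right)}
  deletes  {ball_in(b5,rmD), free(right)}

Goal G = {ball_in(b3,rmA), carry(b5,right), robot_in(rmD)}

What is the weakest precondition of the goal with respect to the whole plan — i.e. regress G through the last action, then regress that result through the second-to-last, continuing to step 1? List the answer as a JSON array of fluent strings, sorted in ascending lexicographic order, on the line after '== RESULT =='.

Work backward from the goal:
  through step 3 (pick(b5,rmD,right)): drop {carry(b5,right)}, keep {ball_in(b3,rmA), robot_in(rmD)}, require {ball_in(b5,rmD), free(right), robot_in(rmD)}
    → {ball_in(b3,rmA), ball_in(b5,rmD), free(right), robot_in(rmD)}
  through step 2 (drop(b1,rmD,right)): drop {free(right)}, keep {ball_in(b3,rmA), ball_in(b5,rmD), robot_in(rmD)}, require {carry(b1,right), robot_in(rmD)}
    → {ball_in(b3,rmA), ball_in(b5,rmD), carry(b1,right), robot_in(rmD)}
  through step 1 (go(rmA,rmD)): drop {robot_in(rmD)}, keep {ball_in(b3,rmA), ball_in(b5,rmD), carry(b1,right)}, require {robot_in(rmA)}
    → {ball_in(b3,rmA), ball_in(b5,rmD), carry(b1,right), robot_in(rmA)}

== RESULT ==
["ball_in(b3,rmA)", "ball_in(b5,rmD)", "carry(b1,right)", "robot_in(rmA)"]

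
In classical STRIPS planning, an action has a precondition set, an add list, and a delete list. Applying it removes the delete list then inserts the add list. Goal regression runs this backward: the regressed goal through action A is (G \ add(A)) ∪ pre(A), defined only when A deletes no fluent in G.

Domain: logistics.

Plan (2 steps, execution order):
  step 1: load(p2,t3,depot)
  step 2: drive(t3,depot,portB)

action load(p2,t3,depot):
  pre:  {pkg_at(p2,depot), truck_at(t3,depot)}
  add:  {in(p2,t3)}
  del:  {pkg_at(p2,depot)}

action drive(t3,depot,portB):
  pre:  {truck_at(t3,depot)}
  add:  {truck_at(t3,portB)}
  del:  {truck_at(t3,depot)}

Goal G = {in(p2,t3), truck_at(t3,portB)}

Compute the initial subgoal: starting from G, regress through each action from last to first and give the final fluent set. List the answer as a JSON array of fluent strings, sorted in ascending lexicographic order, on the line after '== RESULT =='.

Regress step by step:
  through step 2 (drive(t3,depot,portB)): drop {truck_at(t3,portB)}, keep {in(p2,t3)}, require {truck_at(t3,depot)}
    → {in(p2,t3), truck_at(t3,depot)}
  through step 1 (load(p2,t3,depot)): drop {in(p2,t3)}, keep {truck_at(t3,depot)}, require {pkg_at(p2,depot), truck_at(t3,depot)}
    → {pkg_at(p2,depot), truck_at(t3,depot)}

== RESULT ==
["pkg_at(p2,depot)", "truck_at(t3,depot)"]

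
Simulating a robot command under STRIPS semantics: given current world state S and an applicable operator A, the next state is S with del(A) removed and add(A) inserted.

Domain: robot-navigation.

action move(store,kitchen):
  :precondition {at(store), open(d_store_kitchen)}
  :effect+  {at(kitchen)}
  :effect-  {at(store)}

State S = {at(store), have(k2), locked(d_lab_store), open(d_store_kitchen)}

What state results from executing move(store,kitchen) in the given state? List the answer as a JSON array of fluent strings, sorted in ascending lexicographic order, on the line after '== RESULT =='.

Compute (S \ del) ∪ add:
  pre ⊆ S: {at(store), open(d_store_kitchen)} ⊆ S  — applicable
  S \ del = {have(k2), locked(d_lab_store), open(d_store_kitchen)}
  ∪ add   = {at(kitchen), have(k2), locked(d_lab_store), open(d_store_kitchen)}

== RESULT ==
["at(kitchen)", "have(k2)", "locked(d_lab_store)", "open(d_store_kitchen)"]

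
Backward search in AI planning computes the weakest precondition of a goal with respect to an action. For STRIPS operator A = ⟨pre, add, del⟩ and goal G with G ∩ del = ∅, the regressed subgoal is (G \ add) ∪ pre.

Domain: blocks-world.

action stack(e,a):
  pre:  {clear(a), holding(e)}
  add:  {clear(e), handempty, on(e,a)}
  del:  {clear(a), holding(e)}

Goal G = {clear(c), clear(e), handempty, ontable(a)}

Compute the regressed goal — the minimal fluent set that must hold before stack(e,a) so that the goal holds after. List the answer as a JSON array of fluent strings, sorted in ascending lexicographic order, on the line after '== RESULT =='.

Compute (G \ add) ∪ pre:
  G ∩ del = {}  (empty — regression defined)
  G \ add = {clear(c), clear(e), handempty, ontable(a)} \ {clear(e), handempty, on(e,a)} = {clear(c), ontable(a)}
  ∪ pre   = {clear(c), ontable(a)} ∪ {clear(a), holding(e)}
          = {clear(a), clear(c), holding(e), ontable(a)}

== RESULT ==
["clear(a)", "clear(c)", "holding(e)", "ontable(a)"]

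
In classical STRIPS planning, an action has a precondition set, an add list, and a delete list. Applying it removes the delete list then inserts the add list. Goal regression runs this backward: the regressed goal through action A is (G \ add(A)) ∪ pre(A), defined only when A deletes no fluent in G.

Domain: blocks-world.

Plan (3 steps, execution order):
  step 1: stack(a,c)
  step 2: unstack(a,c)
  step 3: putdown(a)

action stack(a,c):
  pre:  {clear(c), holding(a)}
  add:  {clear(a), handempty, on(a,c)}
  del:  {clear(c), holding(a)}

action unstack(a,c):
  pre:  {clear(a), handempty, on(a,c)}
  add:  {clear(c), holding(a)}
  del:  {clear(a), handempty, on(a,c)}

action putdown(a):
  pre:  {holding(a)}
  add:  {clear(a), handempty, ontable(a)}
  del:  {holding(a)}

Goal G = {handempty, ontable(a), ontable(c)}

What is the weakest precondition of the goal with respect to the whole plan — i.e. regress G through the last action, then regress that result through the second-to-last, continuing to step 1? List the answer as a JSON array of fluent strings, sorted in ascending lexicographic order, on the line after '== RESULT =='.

Regress step by step:
  through step 3 (putdown(a)): drop {handempty, ontable(a)}, keep {ontable(c)}, require {holding(a)}
    → {holding(a), ontable(c)}
  through step 2 (unstack(a,c)): drop {holding(a)}, keep {ontable(c)}, require {clear(a), handempty, on(a,c)}
    → {clear(a), handempty, on(a,c), ontable(c)}
  through step 1 (stack(a,c)): drop {clear(a), handempty, on(a,c)}, keep {ontable(c)}, require {clear(c), holding(a)}
    → {clear(c), holding(a), ontable(c)}

== RESULT ==
["clear(c)", "holding(a)", "ontable(c)"]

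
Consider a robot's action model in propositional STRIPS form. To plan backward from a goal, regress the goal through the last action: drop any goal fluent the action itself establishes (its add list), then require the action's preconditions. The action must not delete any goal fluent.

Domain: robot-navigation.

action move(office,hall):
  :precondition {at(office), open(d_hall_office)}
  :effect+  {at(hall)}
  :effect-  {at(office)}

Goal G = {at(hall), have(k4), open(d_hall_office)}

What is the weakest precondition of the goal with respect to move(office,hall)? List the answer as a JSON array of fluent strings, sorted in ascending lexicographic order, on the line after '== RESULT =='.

Regress:
  G ∩ del = {}  (empty — regression defined)
  G \ add = {at(hall), have(k4), open(d_hall_office)} \ {at(hall)} = {have(k4), open(d_hall_office)}
  ∪ pre   = {have(k4), open(d_hall_office)} ∪ {at(office), open(d_hall_office)}
          = {at(office), have(k4), open(d_hall_office)}

== RESULT ==
["at(office)", "have(k4)", "open(d_hall_office)"]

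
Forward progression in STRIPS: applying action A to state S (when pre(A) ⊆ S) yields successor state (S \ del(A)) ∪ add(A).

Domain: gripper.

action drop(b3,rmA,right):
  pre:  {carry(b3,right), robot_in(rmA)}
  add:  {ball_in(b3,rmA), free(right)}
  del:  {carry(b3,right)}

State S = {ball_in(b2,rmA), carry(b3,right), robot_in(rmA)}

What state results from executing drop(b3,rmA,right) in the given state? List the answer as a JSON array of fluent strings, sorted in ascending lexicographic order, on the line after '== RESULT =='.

Progress:
  pre ⊆ S: {carry(b3,right), robot_in(rmA)} ⊆ S  — applicable
  S \ del = {ball_in(b2,rmA), robot_in(rmA)}
  ∪ add   = {ball_in(b2,rmA), ball_in(b3,rmA), free(right), robot_in(rmA)}

== RESULT ==
["ball_in(b2,rmA)", "ball_in(b3,rmA)", "free(right)", "robot_in(rmA)"]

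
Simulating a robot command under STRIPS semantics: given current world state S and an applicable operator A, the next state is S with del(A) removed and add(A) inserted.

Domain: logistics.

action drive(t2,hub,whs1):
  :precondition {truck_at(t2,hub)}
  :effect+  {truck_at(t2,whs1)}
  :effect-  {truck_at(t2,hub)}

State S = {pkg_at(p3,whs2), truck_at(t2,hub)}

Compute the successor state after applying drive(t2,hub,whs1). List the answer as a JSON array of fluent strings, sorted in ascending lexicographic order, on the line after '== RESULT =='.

Compute (S \ del) ∪ add:
  pre ⊆ S: {truck_at(t2,hub)} ⊆ S  — applicable
  S \ del = {pkg_at(p3,whs2)}
  ∪ add   = {pkg_at(p3,whs2), truck_at(t2,whs1)}

== RESULT ==
["pkg_at(p3,whs2)", "truck_at(t2,whs1)"]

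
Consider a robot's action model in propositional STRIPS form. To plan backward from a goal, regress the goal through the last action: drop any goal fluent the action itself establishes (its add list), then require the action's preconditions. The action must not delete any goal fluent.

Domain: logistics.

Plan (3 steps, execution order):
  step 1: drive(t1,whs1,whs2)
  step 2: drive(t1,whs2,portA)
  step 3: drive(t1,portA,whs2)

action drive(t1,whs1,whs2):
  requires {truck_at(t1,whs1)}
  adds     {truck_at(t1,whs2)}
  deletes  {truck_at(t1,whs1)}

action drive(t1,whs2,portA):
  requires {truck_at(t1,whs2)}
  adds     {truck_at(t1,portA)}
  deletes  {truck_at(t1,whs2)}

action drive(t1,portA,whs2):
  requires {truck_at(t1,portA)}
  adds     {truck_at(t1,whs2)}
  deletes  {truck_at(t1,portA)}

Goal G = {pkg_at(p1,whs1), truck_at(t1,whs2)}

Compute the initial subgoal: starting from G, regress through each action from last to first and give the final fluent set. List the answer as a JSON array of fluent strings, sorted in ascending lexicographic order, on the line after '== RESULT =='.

Regress step by step:
  through step 3 (drive(t1,portA,whs2)): drop {truck_at(t1,whs2)}, keep {pkg_at(p1,whs1)}, require {truck_at(t1,portA)}
    → {pkg_at(p1,whs1), truck_at(t1,portA)}
  through step 2 (drive(t1,whs2,portA)): drop {truck_at(t1,portA)}, keep {pkg_at(p1,whs1)}, require {truck_at(t1,whs2)}
    → {pkg_at(p1,whs1), truck_at(t1,whs2)}
  through step 1 (drive(t1,whs1,whs2)): drop {truck_at(t1,whs2)}, keep {pkg_at(p1,whs1)}, require {truck_at(t1,whs1)}
    → {pkg_at(p1,whs1), truck_at(t1,whs1)}

== RESULT ==
["pkg_at(p1,whs1)", "truck_at(t1,whs1)"]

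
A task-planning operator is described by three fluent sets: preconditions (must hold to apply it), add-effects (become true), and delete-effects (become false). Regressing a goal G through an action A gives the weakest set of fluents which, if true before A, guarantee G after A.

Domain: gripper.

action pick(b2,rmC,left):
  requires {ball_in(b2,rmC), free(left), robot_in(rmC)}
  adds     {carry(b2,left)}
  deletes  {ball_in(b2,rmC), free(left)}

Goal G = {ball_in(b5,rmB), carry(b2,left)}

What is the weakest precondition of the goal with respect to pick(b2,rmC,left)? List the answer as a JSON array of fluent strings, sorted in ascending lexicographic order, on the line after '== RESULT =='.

Compute (G \ add) ∪ pre:
  G ∩ del = {}  (empty — regression defined)
  G \ add = {ball_in(b5,rmB), carry(b2,left)} \ {carry(b2,left)} = {ball_in(b5,rmB)}
  ∪ pre   = {ball_in(b5,rmB)} ∪ {ball_in(b2,rmC), free(left), robot_in(rmC)}
          = {ball_in(b2,rmC), ball_in(b5,rmB), free(left), robot_in(rmC)}

== RESULT ==
["ball_in(b2,rmC)", "ball_in(b5,rmB)", "free(left)", "robot_in(rmC)"]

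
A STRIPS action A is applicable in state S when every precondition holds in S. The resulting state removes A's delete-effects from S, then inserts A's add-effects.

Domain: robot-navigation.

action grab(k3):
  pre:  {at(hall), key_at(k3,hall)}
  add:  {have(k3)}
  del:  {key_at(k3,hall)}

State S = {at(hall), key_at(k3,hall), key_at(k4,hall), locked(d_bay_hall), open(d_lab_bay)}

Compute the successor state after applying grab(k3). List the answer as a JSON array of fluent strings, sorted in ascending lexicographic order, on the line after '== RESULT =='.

Progress:
  pre ⊆ S: {at(hall), key_at(k3,hall)} ⊆ S  — applicable
  S \ del = {at(hall), key_at(k4,hall), locked(d_bay_hall), open(d_lab_bay)}
  ∪ add   = {at(hall), have(k3), key_at(k4,hall), locked(d_bay_hall), open(d_lab_bay)}

== RESULT ==
["at(hall)", "have(k3)", "key_at(k4,hall)", "locked(d_bay_hall)", "open(d_lab_bay)"]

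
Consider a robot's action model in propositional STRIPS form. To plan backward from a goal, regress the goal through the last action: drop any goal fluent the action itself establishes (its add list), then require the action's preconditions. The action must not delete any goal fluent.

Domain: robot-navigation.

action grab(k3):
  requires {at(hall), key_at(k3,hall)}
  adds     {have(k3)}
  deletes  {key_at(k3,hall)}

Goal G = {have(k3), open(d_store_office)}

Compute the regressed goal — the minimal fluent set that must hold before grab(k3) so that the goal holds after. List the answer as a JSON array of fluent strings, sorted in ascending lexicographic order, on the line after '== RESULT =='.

Compute (G \ add) ∪ pre:
  G ∩ del = {}  (empty — regression defined)
  G \ add = {have(k3), open(d_store_office)} \ {have(k3)} = {open(d_store_office)}
  ∪ pre   = {open(d_store_office)} ∪ {at(hall), key_at(k3,hall)}
          = {at(hall), key_at(k3,hall), open(d_store_office)}

== RESULT ==
["at(hall)", "key_at(k3,hall)", "open(d_store_office)"]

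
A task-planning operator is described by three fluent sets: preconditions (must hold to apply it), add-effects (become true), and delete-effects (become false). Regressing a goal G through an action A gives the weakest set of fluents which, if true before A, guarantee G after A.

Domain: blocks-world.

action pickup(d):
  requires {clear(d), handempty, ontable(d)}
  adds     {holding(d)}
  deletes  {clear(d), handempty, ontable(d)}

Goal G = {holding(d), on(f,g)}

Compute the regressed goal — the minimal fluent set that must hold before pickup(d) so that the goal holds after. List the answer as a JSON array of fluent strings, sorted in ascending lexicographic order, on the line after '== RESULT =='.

Compute (G \ add) ∪ pre:
  G ∩ del = {}  (empty — regression defined)
  G \ add = {holding(d), on(f,g)} \ {holding(d)} = {on(f,g)}
  ∪ pre   = {on(f,g)} ∪ {clear(d), handempty, ontable(d)}
          = {clear(d), handempty, on(f,g), ontable(d)}

== RESULT ==
["clear(d)", "handempty", "on(f,g)", "ontable(d)"]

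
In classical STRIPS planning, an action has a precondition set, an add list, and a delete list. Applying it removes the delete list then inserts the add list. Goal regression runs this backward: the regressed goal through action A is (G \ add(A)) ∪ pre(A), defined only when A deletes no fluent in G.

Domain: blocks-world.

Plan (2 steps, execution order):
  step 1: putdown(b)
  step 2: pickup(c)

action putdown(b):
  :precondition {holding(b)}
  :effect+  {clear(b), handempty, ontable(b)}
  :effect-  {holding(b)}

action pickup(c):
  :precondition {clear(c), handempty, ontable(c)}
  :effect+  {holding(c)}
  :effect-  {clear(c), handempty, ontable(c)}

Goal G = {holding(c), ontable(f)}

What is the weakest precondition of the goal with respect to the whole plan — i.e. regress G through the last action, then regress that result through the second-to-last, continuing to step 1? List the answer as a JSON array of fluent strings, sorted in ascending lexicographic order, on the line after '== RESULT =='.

Regress step by step:
  through step 2 (pickup(c)): drop {holding(c)}, keep {ontable(f)}, require {clear(c), handempty, ontable(c)}
    → {clear(c), handempty, ontable(c), ontable(f)}
  through step 1 (putdown(b)): drop {handempty}, keep {clear(c), ontable(c), ontable(f)}, require {holding(b)}
    → {clear(c), holding(b), ontable(c), ontable(f)}

== RESULT ==
["clear(c)", "holding(b)", "ontable(c)", "ontable(f)"]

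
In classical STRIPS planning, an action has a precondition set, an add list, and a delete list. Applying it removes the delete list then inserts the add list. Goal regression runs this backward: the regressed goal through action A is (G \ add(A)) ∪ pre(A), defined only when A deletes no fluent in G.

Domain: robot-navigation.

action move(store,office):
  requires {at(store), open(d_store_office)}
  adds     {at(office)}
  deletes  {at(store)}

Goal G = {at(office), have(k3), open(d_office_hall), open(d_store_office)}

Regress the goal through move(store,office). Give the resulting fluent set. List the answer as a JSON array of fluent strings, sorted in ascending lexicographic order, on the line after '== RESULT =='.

Compute (G \ add) ∪ pre:
  G ∩ del = {}  (empty — regression defined)
  G \ add = {at(office), have(k3), open(d_office_hall), open(d_store_office)} \ {at(office)} = {have(k3), open(d_office_hall), open(d_store_office)}
  ∪ pre   = {have(k3), open(d_office_hall), open(d_store_office)} ∪ {at(store), open(d_store_office)}
          = {at(store), have(k3), open(d_office_hall), open(d_store_office)}

== RESULT ==
["at(store)", "have(k3)", "open(d_office_hall)", "open(d_store_office)"]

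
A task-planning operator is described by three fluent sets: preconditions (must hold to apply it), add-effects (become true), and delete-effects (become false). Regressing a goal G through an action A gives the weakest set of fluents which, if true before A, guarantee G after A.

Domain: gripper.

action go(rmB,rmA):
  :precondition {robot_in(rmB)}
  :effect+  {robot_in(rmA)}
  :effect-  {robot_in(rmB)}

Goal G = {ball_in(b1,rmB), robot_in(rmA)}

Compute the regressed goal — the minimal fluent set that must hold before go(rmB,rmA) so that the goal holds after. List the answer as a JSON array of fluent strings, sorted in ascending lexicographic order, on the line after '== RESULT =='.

Regress:
  G ∩ del = {}  (empty — regression defined)
  G \ add = {ball_in(b1,rmB), robot_in(rmA)} \ {robot_in(rmA)} = {ball_in(b1,rmB)}
  ∪ pre   = {ball_in(b1,rmB)} ∪ {robot_in(rmB)}
          = {ball_in(b1,rmB), robot_in(rmB)}

== RESULT ==
["ball_in(b1,rmB)", "robot_in(rmB)"]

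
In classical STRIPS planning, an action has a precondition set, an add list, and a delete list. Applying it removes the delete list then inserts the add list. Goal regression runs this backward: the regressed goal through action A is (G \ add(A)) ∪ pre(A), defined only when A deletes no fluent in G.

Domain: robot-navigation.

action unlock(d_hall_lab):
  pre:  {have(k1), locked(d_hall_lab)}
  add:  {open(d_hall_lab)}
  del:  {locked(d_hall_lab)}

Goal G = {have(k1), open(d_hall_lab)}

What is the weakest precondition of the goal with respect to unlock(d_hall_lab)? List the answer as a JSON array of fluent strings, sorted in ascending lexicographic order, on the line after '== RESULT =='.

Compute (G \ add) ∪ pre:
  G ∩ del = {}  (empty — regression defined)
  G \ add = {have(k1), open(d_hall_lab)} \ {open(d_hall_lab)} = {have(k1)}
  ∪ pre   = {have(k1)} ∪ {have(k1), locked(d_hall_lab)}
          = {have(k1), locked(d_hall_lab)}

== RESULT ==
["have(k1)", "locked(d_hall_lab)"]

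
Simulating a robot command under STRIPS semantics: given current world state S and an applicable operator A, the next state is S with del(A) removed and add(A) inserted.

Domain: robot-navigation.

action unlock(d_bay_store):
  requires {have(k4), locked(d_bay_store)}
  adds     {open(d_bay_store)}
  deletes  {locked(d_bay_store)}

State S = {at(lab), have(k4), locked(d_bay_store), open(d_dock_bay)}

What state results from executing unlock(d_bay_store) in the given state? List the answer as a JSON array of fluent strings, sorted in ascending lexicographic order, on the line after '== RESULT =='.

Compute (S \ del) ∪ add:
  pre ⊆ S: {have(k4), locked(d_bay_store)} ⊆ S  — applicable
  S \ del = {at(lab), have(k4), open(d_dock_bay)}
  ∪ add   = {at(lab), have(k4), open(d_bay_store), open(d_dock_bay)}

== RESULT ==
["at(lab)", "have(k4)", "open(d_bay_store)", "open(d_dock_bay)"]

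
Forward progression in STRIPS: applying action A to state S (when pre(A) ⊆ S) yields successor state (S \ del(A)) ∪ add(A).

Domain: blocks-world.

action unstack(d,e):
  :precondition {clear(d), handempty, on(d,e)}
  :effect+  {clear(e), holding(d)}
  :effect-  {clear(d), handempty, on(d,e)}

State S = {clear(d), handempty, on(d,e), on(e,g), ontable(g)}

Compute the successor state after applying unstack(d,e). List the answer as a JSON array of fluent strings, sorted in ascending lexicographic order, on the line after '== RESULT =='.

Progress:
  pre ⊆ S: {clear(d), handempty, on(d,e)} ⊆ S  — applicable
  S \ del = {on(e,g), ontable(g)}
  ∪ add   = {clear(e), holding(d), on(e,g), ontable(g)}

== RESULT ==
["clear(e)", "holding(d)", "on(e,g)", "ontable(g)"]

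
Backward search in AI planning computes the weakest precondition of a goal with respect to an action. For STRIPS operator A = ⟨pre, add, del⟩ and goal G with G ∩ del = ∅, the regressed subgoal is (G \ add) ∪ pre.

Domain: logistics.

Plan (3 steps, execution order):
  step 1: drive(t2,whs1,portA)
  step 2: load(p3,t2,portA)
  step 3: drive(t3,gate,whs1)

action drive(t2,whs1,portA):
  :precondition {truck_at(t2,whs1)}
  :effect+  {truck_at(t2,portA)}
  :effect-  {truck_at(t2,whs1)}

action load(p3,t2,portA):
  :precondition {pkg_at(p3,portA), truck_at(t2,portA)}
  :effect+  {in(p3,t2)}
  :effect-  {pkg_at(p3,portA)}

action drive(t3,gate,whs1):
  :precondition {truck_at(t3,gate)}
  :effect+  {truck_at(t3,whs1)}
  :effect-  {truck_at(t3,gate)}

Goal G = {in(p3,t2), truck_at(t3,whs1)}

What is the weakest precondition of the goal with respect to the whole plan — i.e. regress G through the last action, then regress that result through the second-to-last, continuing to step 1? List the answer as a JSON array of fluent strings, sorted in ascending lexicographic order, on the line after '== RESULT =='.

Work backward from the goal:
  through step 3 (drive(t3,gate,whs1)): drop {truck_at(t3,whs1)}, keep {in(p3,t2)}, require {truck_at(t3,gate)}
    → {in(p3,t2), truck_at(t3,gate)}
  through step 2 (load(p3,t2,portA)): drop {in(p3,t2)}, keep {truck_at(t3,gate)}, require {pkg_at(p3,portA), truck_at(t2,portA)}
    → {pkg_at(p3,portA), truck_at(t2,portA), truck_at(t3,gate)}
  through step 1 (drive(t2,whs1,portA)): drop {truck_at(t2,portA)}, keep {pkg_at(p3,portA), truck_at(t3,gate)}, require {truck_at(t2,whs1)}
    → {pkg_at(p3,portA), truck_at(t2,whs1), truck_at(t3,gate)}

== RESULT ==
["pkg_at(p3,portA)", "truck_at(t2,whs1)", "truck_at(t3,gate)"]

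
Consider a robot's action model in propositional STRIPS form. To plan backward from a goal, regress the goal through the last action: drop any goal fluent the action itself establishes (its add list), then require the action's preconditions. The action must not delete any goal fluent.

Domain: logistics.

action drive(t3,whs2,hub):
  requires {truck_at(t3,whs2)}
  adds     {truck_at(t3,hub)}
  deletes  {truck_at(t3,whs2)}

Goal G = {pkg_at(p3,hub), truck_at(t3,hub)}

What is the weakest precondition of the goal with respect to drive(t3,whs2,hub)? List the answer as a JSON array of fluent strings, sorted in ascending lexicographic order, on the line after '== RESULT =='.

Compute (G \ add) ∪ pre:
  G ∩ del = {}  (empty — regression defined)
  G \ add = {pkg_at(p3,hub), truck_at(t3,hub)} \ {truck_at(t3,hub)} = {pkg_at(p3,hub)}
  ∪ pre   = {pkg_at(p3,hub)} ∪ {truck_at(t3,whs2)}
          = {pkg_at(p3,hub), truck_at(t3,whs2)}

== RESULT ==
["pkg_at(p3,hub)", "truck_at(t3,whs2)"]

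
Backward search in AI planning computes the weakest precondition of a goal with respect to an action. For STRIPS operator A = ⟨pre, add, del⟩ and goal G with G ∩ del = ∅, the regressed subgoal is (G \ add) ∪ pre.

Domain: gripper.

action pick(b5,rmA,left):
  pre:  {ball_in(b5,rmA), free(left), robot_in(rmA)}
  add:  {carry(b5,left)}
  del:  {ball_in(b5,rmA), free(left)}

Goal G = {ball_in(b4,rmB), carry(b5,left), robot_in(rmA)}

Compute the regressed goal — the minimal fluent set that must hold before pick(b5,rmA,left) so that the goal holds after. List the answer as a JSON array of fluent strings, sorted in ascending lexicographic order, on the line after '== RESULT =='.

Regress:
  G ∩ del = {}  (empty — regression defined)
  G \ add = {ball_in(b4,rmB), carry(b5,left), robot_in(rmA)} \ {carry(b5,left)} = {ball_in(b4,rmB), robot_in(rmA)}
  ∪ pre   = {ball_in(b4,rmB), robot_in(rmA)} ∪ {ball_in(b5,rmA), free(left), robot_in(rmA)}
          = {ball_in(b4,rmB), ball_in(b5,rmA), free(left), robot_in(rmA)}

== RESULT ==
["ball_in(b4,rmB)", "ball_in(b5,rmA)", "free(left)", "robot_in(rmA)"]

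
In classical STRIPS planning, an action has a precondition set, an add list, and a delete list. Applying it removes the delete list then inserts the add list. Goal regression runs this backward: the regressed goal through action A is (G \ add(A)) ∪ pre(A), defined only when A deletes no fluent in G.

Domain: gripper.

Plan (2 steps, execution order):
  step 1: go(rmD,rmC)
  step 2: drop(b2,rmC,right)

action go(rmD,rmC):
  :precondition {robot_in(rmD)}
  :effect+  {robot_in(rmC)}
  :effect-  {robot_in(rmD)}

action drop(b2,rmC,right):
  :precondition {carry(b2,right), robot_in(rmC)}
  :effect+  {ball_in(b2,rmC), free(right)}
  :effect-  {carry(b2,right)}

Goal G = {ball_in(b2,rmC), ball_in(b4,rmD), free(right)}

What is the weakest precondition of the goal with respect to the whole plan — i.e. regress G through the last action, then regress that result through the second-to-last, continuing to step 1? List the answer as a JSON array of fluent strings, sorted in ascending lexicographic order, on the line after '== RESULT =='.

Work backward from the goal:
  through step 2 (drop(b2,rmC,right)): drop {ball_in(b2,rmC), free(right)}, keep {ball_in(b4,rmD)}, require {carry(b2,right), robot_in(rmC)}
    → {ball_in(b4,rmD), carry(b2,right), robot_in(rmC)}
  through step 1 (go(rmD,rmC)): drop {robot_in(rmC)}, keep {ball_in(b4,rmD), carry(b2,right)}, require {robot_in(rmD)}
    → {ball_in(b4,rmD), carry(b2,right), robot_in(rmD)}

== RESULT ==
["ball_in(b4,rmD)", "carry(b2,right)", "robot_in(rmD)"]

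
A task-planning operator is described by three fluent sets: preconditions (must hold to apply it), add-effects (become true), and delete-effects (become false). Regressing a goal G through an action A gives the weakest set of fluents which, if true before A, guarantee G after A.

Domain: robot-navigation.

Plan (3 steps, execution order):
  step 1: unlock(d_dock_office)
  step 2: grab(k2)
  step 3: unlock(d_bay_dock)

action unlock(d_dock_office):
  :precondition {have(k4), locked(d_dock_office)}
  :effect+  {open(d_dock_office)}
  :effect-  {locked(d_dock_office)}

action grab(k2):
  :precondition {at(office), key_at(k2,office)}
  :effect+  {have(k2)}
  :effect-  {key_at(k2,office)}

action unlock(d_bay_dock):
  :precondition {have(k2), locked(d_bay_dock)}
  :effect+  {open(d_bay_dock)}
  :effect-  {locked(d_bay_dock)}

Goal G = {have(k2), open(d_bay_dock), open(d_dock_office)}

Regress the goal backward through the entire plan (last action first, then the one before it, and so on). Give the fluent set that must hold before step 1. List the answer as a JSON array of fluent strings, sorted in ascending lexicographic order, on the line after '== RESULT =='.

Regress step by step:
  through step 3 (unlock(d_bay_dock)): drop {open(d_bay_dock)}, keep {have(k2), open(d_dock_office)}, require {have(k2), locked(d_bay_dock)}
    → {have(k2), locked(d_bay_dock), open(d_dock_office)}
  through step 2 (grab(k2)): drop {have(k2)}, keep {locked(d_bay_dock), open(d_dock_office)}, require {at(office), key_at(k2,office)}
    → {at(office), key_at(k2,office), locked(d_bay_dock), open(d_dock_office)}
  through step 1 (unlock(d_dock_office)): drop {open(d_dock_office)}, keep {at(office), key_at(k2,office), locked(d_bay_dock)}, require {have(k4), locked(d_dock_office)}
    → {at(office), have(k4), key_at(k2,office), locked(d_bay_dock), locked(d_dock_office)}

== RESULT ==
["at(office)", "have(k4)", "key_at(k2,office)", "locked(d_bay_dock)", "locked(d_dock_office)"]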